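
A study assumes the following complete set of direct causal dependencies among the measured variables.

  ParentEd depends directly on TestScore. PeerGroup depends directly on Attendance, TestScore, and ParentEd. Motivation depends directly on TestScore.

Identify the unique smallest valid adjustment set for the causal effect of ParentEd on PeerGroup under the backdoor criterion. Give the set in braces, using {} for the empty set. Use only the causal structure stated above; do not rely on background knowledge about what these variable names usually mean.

Variables eligible for adjustment (non-descendants of ParentEd, excluding ParentEd and PeerGroup): {Attendance, Motivation, TestScore}.
Backdoor paths from ParentEd to PeerGroup:
  P1: ParentEd <- TestScore -> PeerGroup
The empty set is not sufficient: P1 (ParentEd <- TestScore -> PeerGroup) has no collider blocking it and no conditioned non-collider, so it is open.
Try {TestScore}:
  P1: blocked at fork node TestScore ∈ conditioning set.
{TestScore} contains no descendant of ParentEd and blocks every backdoor path.
No other singleton works — e.g. {Attendance} leaves P1 open — so {TestScore} is the unique smallest valid adjustment set.

{TestScore}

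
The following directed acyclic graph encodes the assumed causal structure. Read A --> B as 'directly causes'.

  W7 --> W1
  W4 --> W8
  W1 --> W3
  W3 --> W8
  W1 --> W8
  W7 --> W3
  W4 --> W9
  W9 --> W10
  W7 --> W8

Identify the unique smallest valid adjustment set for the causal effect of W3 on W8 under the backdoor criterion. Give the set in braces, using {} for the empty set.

Variables eligible for adjustment (non-descendants of W3, excluding W3 and W8): {W1, W10, W4, W7, W9}.
Backdoor paths from W3 to W8:
  P1: W3 <- W7 -> W1 -> W8
  P2: W3 <- W7 -> W8
  P3: W3 <- W1 <- W7 -> W8
  P4: W3 <- W1 -> W8
The empty set is not sufficient: P1 (W3 <- W7 -> W1 -> W8) has no collider blocking it and no conditioned non-collider, so it is open.
Try {W1, W7}:
  P1: blocked at fork node W7 ∈ conditioning set.
  P2: blocked at fork node W7 ∈ conditioning set.
  P3: blocked at chain node W1 ∈ conditioning set.
  P4: blocked at fork node W1 ∈ conditioning set.
{W1, W7} contains no descendant of W3 and blocks every backdoor path.
Every element of {W1, W7} is needed (dropping W1 leaves P4 open; dropping W7 leaves P2 open), so no proper subset is valid.
Among all size-2 subsets of the eligible variables, only {W1, W7} blocks every backdoor path, so it is the unique smallest valid adjustment set.

{W1, W7}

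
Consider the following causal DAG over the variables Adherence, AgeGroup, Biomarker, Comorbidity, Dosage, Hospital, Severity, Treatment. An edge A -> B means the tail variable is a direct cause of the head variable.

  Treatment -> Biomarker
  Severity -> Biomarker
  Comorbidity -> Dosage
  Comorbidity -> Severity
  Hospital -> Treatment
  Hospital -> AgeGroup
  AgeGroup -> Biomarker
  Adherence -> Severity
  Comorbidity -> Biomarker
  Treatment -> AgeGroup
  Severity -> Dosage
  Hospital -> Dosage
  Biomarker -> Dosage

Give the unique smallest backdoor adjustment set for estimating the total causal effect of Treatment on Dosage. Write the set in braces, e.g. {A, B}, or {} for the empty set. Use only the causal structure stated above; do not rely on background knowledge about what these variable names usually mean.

Variables eligible for adjustment (non-descendants of Treatment, excluding Treatment and Dosage): {Adherence, Comorbidity, Hospital, Severity}.
Backdoor paths from Treatment to Dosage:
  P1: Treatment <- Hospital -> AgeGroup -> Biomarker <- Comorbidity -> Severity -> Dosage
  P2: Treatment <- Hospital -> AgeGroup -> Biomarker <- Comorbidity -> Dosage
  P3: Treatment <- Hospital -> AgeGroup -> Biomarker <- Severity <- Comorbidity -> Dosage
  P4: Treatment <- Hospital -> AgeGroup -> Biomarker <- Severity -> Dosage
  P5: Treatment <- Hospital -> AgeGroup -> Biomarker -> Dosage
  P6: Treatment <- Hospital -> Dosage
The empty set is not sufficient: P5 (Treatment <- Hospital -> AgeGroup -> Biomarker -> Dosage) has no collider blocking it and no conditioned non-collider, so it is open.
Try {Hospital}:
  P1: blocked at fork node Hospital ∈ conditioning set.
  P2: blocked at fork node Hospital ∈ conditioning set.
  P3: blocked at fork node Hospital ∈ conditioning set.
  P4: blocked at fork node Hospital ∈ conditioning set.
  P5: blocked at fork node Hospital ∈ conditioning set.
  P6: blocked at fork node Hospital ∈ conditioning set.
{Hospital} contains no descendant of Treatment and blocks every backdoor path.
No other singleton works — e.g. {Adherence} leaves P5 open — so {Hospital} is the unique smallest valid adjustment set.

{Hospital}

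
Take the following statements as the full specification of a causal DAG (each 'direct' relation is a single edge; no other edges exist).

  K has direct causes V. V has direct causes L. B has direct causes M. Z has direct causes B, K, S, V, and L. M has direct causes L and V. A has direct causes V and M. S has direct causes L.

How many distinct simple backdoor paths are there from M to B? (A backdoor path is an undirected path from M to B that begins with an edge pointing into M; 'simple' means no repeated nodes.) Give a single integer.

8

A backdoor path from M to B is any simple undirected path whose first edge points into M (i.e. leaves M via a parent).
Parents of M: {L, V}.
Enumerating:
  P1: M <- L -> V -> K -> Z <- B
  P2: M <- L -> V -> Z <- B
  P3: M <- L -> S -> Z <- B
  P4: M <- L -> Z <- B
  P5: M <- V <- L -> S -> Z <- B
  P6: M <- V <- L -> Z <- B
  P7: M <- V -> K -> Z <- B
  P8: M <- V -> Z <- B
That exhausts the simple backdoor paths. Count: 8.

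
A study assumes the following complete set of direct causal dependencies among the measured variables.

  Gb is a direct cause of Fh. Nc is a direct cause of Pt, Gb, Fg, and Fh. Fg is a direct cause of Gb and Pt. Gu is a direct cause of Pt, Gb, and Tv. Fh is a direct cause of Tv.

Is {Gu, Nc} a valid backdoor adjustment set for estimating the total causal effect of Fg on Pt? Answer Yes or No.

Yes

Backdoor paths from Fg to Pt (paths whose first edge points into Fg):
  P1: Fg <- Nc -> Gb <- Gu -> Pt
  P2: Fg <- Nc -> Gb -> Fh -> Tv <- Gu -> Pt
  P3: Fg <- Nc -> Pt
  P4: Fg <- Nc -> Fh <- Gb <- Gu -> Pt
  P5: Fg <- Nc -> Fh -> Tv <- Gu -> Pt
Condition 1 (no descendant of Fg in the set): holds — descendants of Fg are {Fh, Gb, Pt, Tv}; none are in {Gu, Nc}.
Condition 2 (every backdoor path blocked by {Gu, Nc}):
  P1: blocked at fork node Nc ∈ conditioning set.
  P2: blocked at fork node Nc ∈ conditioning set.
  P3: blocked at fork node Nc ∈ conditioning set.
  P4: blocked at fork node Nc ∈ conditioning set.
  P5: blocked at fork node Nc ∈ conditioning set.
{Gu, Nc} satisfies the backdoor criterion.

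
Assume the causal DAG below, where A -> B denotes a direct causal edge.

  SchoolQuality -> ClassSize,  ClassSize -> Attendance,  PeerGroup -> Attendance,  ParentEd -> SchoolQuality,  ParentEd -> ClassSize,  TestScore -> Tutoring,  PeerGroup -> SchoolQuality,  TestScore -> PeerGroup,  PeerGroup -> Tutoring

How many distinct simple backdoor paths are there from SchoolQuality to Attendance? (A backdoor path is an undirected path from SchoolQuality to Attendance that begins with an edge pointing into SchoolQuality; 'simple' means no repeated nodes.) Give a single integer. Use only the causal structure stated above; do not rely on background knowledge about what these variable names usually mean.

A backdoor path from SchoolQuality to Attendance is any simple undirected path whose first edge points into SchoolQuality (i.e. leaves SchoolQuality via a parent).
Parents of SchoolQuality: {ParentEd, PeerGroup}.
Enumerating:
  P1: SchoolQuality <- PeerGroup -> Attendance
  P2: SchoolQuality <- ParentEd -> ClassSize -> Attendance
That exhausts the simple backdoor paths. Count: 2.

2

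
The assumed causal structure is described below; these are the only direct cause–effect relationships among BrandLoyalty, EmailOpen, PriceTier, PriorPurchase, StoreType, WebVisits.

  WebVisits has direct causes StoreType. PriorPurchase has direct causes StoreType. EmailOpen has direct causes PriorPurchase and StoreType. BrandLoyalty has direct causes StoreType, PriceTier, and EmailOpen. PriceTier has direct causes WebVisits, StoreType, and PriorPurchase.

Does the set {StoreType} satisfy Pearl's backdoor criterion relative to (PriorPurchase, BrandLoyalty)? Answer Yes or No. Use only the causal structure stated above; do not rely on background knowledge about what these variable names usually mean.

Backdoor paths from PriorPurchase to BrandLoyalty (paths whose first edge points into PriorPurchase):
  P1: PriorPurchase <- StoreType -> EmailOpen -> BrandLoyalty
  P2: PriorPurchase <- StoreType -> WebVisits -> PriceTier -> BrandLoyalty
  P3: PriorPurchase <- StoreType -> PriceTier -> BrandLoyalty
  P4: PriorPurchase <- StoreType -> BrandLoyalty
Condition 1 (no descendant of PriorPurchase in the set): holds — descendants of PriorPurchase are {BrandLoyalty, EmailOpen, PriceTier}; none are in {StoreType}.
Condition 2 (every backdoor path blocked by {StoreType}):
  P1: blocked at fork node StoreType ∈ conditioning set.
  P2: blocked at fork node StoreType ∈ conditioning set.
  P3: blocked at fork node StoreType ∈ conditioning set.
  P4: blocked at fork node StoreType ∈ conditioning set.
{StoreType} satisfies the backdoor criterion.

Yes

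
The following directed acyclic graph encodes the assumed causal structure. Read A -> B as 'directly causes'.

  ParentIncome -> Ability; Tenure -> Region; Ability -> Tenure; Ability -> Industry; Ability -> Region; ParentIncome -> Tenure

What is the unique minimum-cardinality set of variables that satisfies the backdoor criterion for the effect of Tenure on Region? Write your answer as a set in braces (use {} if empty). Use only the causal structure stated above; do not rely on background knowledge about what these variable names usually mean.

{Ability}

Variables eligible for adjustment (non-descendants of Tenure, excluding Tenure and Region): {Ability, Industry, ParentIncome}.
Backdoor paths from Tenure to Region:
  P1: Tenure <- ParentIncome -> Ability -> Region
  P2: Tenure <- Ability -> Region
The empty set is not sufficient: P1 (Tenure <- ParentIncome -> Ability -> Region) has no collider blocking it and no conditioned non-collider, so it is open.
Try {Ability}:
  P1: blocked at chain node Ability ∈ conditioning set.
  P2: blocked at fork node Ability ∈ conditioning set.
{Ability} contains no descendant of Tenure and blocks every backdoor path.
No other singleton works — e.g. {ParentIncome} leaves P2 open — so {Ability} is the unique smallest valid adjustment set.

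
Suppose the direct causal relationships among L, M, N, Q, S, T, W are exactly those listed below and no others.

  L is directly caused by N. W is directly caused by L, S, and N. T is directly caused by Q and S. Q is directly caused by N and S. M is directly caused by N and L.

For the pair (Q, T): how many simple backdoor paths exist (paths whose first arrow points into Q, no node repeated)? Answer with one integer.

4

A backdoor path from Q to T is any simple undirected path whose first edge points into Q (i.e. leaves Q via a parent).
Parents of Q: {N, S}.
Enumerating:
  P1: Q <- N -> L -> W <- S -> T
  P2: Q <- N -> W <- S -> T
  P3: Q <- N -> M <- L -> W <- S -> T
  P4: Q <- S -> T
That exhausts the simple backdoor paths. Count: 4.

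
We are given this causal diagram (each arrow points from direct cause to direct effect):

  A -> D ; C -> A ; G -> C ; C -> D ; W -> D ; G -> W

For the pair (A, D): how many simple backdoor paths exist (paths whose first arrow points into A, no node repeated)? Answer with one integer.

2

A backdoor path from A to D is any simple undirected path whose first edge points into A (i.e. leaves A via a parent).
Parents of A: {C}.
Enumerating:
  P1: A <- C <- G -> W -> D
  P2: A <- C -> D
That exhausts the simple backdoor paths. Count: 2.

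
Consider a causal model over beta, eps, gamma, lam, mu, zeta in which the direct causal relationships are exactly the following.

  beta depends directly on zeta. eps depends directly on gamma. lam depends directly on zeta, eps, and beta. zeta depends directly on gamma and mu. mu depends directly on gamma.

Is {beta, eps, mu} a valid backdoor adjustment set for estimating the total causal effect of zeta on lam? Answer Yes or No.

No

Backdoor paths from zeta to lam (paths whose first edge points into zeta):
  P1: zeta <- gamma -> eps -> lam
  P2: zeta <- mu <- gamma -> eps -> lam
Condition 1 (no descendant of zeta in the set): FAILS — beta is a descendant of zeta.
Condition 2 (every backdoor path blocked by {beta, eps, mu}):
  P1: blocked at chain node eps ∈ conditioning set.
  P2: blocked at chain node mu ∈ conditioning set.
{beta, eps, mu} does not satisfy the backdoor criterion.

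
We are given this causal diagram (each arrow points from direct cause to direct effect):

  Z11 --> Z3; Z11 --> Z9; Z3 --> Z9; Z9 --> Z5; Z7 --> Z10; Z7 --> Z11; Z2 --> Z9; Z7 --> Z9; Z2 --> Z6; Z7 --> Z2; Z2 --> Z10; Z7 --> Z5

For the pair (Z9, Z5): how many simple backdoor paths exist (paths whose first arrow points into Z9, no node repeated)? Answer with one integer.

A backdoor path from Z9 to Z5 is any simple undirected path whose first edge points into Z9 (i.e. leaves Z9 via a parent).
Parents of Z9: {Z11, Z2, Z3, Z7}.
Enumerating:
  P1: Z9 <- Z7 -> Z5
  P2: Z9 <- Z2 <- Z7 -> Z5
  P3: Z9 <- Z2 -> Z10 <- Z7 -> Z5
  P4: Z9 <- Z11 <- Z7 -> Z5
  P5: Z9 <- Z3 <- Z11 <- Z7 -> Z5
That exhausts the simple backdoor paths. Count: 5.

5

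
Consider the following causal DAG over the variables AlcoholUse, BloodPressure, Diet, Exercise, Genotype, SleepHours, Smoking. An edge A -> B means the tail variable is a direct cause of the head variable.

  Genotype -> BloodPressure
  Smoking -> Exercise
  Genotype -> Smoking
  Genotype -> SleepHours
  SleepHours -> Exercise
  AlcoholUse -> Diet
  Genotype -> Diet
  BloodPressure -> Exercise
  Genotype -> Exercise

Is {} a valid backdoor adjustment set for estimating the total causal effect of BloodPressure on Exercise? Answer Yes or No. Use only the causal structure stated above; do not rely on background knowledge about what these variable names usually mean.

Backdoor paths from BloodPressure to Exercise (paths whose first edge points into BloodPressure):
  P1: BloodPressure <- Genotype -> Smoking -> Exercise
  P2: BloodPressure <- Genotype -> SleepHours -> Exercise
  P3: BloodPressure <- Genotype -> Exercise
Condition 1 (no descendant of BloodPressure in the set): holds — descendants of BloodPressure are {Exercise}; none are in {}.
Condition 2 (every backdoor path blocked by {}):
  P1: open — no interior node is in the conditioning set.
  P2: open — no interior node is in the conditioning set.
  P3: open — no interior node is in the conditioning set.
{} does not satisfy the backdoor criterion.

No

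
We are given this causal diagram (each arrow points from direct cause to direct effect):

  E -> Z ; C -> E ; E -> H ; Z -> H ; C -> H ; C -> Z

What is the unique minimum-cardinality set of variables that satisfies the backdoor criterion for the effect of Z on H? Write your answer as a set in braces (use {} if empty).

{C, E}

Variables eligible for adjustment (non-descendants of Z, excluding Z and H): {C, E}.
Backdoor paths from Z to H:
  P1: Z <- C -> E -> H
  P2: Z <- C -> H
  P3: Z <- E <- C -> H
  P4: Z <- E -> H
The empty set is not sufficient: P1 (Z <- C -> E -> H) has no collider blocking it and no conditioned non-collider, so it is open.
Try {C, E}:
  P1: blocked at fork node C ∈ conditioning set.
  P2: blocked at fork node C ∈ conditioning set.
  P3: blocked at chain node E ∈ conditioning set.
  P4: blocked at fork node E ∈ conditioning set.
{C, E} contains no descendant of Z and blocks every backdoor path.
Every element of {C, E} is needed (dropping C leaves P2 open; dropping E leaves P4 open), so no proper subset is valid.
Among all size-2 subsets of the eligible variables, only {C, E} blocks every backdoor path, so it is the unique smallest valid adjustment set.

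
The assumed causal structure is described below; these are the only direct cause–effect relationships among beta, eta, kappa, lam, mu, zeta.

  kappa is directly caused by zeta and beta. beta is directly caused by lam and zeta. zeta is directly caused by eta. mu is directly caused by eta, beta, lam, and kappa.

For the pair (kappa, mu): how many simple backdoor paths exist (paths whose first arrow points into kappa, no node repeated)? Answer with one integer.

6

A backdoor path from kappa to mu is any simple undirected path whose first edge points into kappa (i.e. leaves kappa via a parent).
Parents of kappa: {beta, zeta}.
Enumerating:
  P1: kappa <- zeta <- eta -> mu
  P2: kappa <- zeta -> beta <- lam -> mu
  P3: kappa <- zeta -> beta -> mu
  P4: kappa <- beta <- lam -> mu
  P5: kappa <- beta <- zeta <- eta -> mu
  P6: kappa <- beta -> mu
That exhausts the simple backdoor paths. Count: 6.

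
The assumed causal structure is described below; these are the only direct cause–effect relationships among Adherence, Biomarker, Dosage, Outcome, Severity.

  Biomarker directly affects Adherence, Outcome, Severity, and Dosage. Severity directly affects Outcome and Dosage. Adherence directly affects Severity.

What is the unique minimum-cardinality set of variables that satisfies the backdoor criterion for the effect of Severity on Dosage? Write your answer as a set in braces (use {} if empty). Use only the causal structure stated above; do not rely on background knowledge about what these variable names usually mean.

{Biomarker}

Variables eligible for adjustment (non-descendants of Severity, excluding Severity and Dosage): {Adherence, Biomarker}.
Backdoor paths from Severity to Dosage:
  P1: Severity <- Biomarker -> Dosage
  P2: Severity <- Adherence <- Biomarker -> Dosage
The empty set is not sufficient: P1 (Severity <- Biomarker -> Dosage) has no collider blocking it and no conditioned non-collider, so it is open.
Try {Biomarker}:
  P1: blocked at fork node Biomarker ∈ conditioning set.
  P2: blocked at fork node Biomarker ∈ conditioning set.
{Biomarker} contains no descendant of Severity and blocks every backdoor path.
No other singleton works — e.g. {Adherence} leaves P1 open — so {Biomarker} is the unique smallest valid adjustment set.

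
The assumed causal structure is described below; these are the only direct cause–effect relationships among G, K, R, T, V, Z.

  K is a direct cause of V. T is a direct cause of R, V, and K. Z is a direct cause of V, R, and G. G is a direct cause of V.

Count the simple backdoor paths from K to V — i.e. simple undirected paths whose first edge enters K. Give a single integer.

3

A backdoor path from K to V is any simple undirected path whose first edge points into K (i.e. leaves K via a parent).
Parents of K: {T}.
Enumerating:
  P1: K <- T -> R <- Z -> G -> V
  P2: K <- T -> R <- Z -> V
  P3: K <- T -> V
That exhausts the simple backdoor paths. Count: 3.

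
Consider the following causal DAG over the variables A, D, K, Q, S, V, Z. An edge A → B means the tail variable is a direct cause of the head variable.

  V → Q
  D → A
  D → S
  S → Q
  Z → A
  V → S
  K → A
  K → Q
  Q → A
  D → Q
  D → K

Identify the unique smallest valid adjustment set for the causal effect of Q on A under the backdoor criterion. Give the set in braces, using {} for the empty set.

Variables eligible for adjustment (non-descendants of Q, excluding Q and A): {D, K, S, V, Z}.
Backdoor paths from Q to A:
  P1: Q <- D -> K -> A
  P2: Q <- D -> A
  P3: Q <- K <- D -> A
  P4: Q <- K -> A
  P5: Q <- V -> S <- D -> K -> A
  P6: Q <- V -> S <- D -> A
  P7: Q <- S <- D -> K -> A
  P8: Q <- S <- D -> A
The empty set is not sufficient: P1 (Q <- D -> K -> A) has no collider blocking it and no conditioned non-collider, so it is open.
Try {D, K}:
  P1: blocked at fork node D ∈ conditioning set.
  P2: blocked at fork node D ∈ conditioning set.
  P3: blocked at chain node K ∈ conditioning set.
  P4: blocked at fork node K ∈ conditioning set.
  P5: blocked at collider S (neither it nor any descendant is in the conditioning set).
  P6: blocked at collider S (neither it nor any descendant is in the conditioning set).
  P7: blocked at fork node D ∈ conditioning set.
  P8: blocked at fork node D ∈ conditioning set.
{D, K} contains no descendant of Q and blocks every backdoor path.
Every element of {D, K} is needed (dropping D leaves P2 open; dropping K leaves P4 open), so no proper subset is valid.
Among all size-2 subsets of the eligible variables, only {D, K} blocks every backdoor path, so it is the unique smallest valid adjustment set.

{D, K}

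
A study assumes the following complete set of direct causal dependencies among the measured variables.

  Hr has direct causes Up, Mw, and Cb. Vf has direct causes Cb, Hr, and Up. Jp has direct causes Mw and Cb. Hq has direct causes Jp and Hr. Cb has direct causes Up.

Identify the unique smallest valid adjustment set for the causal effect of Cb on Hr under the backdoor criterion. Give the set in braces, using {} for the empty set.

{Up}

Variables eligible for adjustment (non-descendants of Cb, excluding Cb and Hr): {Mw, Up}.
Backdoor paths from Cb to Hr:
  P1: Cb <- Up -> Hr
  P2: Cb <- Up -> Vf <- Hr
The empty set is not sufficient: P1 (Cb <- Up -> Hr) has no collider blocking it and no conditioned non-collider, so it is open.
Try {Up}:
  P1: blocked at fork node Up ∈ conditioning set.
  P2: blocked at fork node Up ∈ conditioning set.
{Up} contains no descendant of Cb and blocks every backdoor path.
No other singleton works — e.g. {Mw} leaves P1 open — so {Up} is the unique smallest valid adjustment set.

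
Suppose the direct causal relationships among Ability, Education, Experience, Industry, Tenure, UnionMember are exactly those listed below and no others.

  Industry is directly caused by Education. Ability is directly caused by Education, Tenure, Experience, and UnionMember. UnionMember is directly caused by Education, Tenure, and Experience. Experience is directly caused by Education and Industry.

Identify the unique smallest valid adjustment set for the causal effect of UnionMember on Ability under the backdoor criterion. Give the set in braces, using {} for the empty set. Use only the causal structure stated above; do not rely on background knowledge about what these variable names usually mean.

{Education, Experience, Tenure}

Variables eligible for adjustment (non-descendants of UnionMember, excluding UnionMember and Ability): {Education, Experience, Industry, Tenure}.
Backdoor paths from UnionMember to Ability:
  P1: UnionMember <- Education -> Industry -> Experience -> Ability
  P2: UnionMember <- Education -> Experience -> Ability
  P3: UnionMember <- Education -> Ability
  P4: UnionMember <- Tenure -> Ability
  P5: UnionMember <- Experience <- Education -> Ability
  P6: UnionMember <- Experience <- Industry <- Education -> Ability
  P7: UnionMember <- Experience -> Ability
The empty set is not sufficient: P1 (UnionMember <- Education -> Industry -> Experience -> Ability) has no collider blocking it and no conditioned non-collider, so it is open.
Try {Education, Experience, Tenure}:
  P1: blocked at fork node Education ∈ conditioning set.
  P2: blocked at fork node Education ∈ conditioning set.
  P3: blocked at fork node Education ∈ conditioning set.
  P4: blocked at fork node Tenure ∈ conditioning set.
  P5: blocked at chain node Experience ∈ conditioning set.
  P6: blocked at chain node Experience ∈ conditioning set.
  P7: blocked at fork node Experience ∈ conditioning set.
{Education, Experience, Tenure} contains no descendant of UnionMember and blocks every backdoor path.
Every element of {Education, Experience, Tenure} is needed (dropping Education leaves P3 open; dropping Experience leaves P7 open; dropping Tenure leaves P4 open), so no proper subset is valid.
Among all size-3 subsets of the eligible variables, only {Education, Experience, Tenure} blocks every backdoor path, so it is the unique smallest valid adjustment set.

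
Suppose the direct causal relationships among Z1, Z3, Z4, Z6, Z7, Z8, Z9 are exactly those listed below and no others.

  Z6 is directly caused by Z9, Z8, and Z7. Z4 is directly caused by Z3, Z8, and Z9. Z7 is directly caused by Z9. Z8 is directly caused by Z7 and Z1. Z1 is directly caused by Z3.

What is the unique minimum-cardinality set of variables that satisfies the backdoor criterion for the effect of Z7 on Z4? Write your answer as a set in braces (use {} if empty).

Variables eligible for adjustment (non-descendants of Z7, excluding Z7 and Z4): {Z1, Z3, Z9}.
Backdoor paths from Z7 to Z4:
  P1: Z7 <- Z9 -> Z6 <- Z8 <- Z1 <- Z3 -> Z4
  P2: Z7 <- Z9 -> Z6 <- Z8 -> Z4
  P3: Z7 <- Z9 -> Z4
The empty set is not sufficient: P3 (Z7 <- Z9 -> Z4) has no collider blocking it and no conditioned non-collider, so it is open.
Try {Z9}:
  P1: blocked at fork node Z9 ∈ conditioning set.
  P2: blocked at fork node Z9 ∈ conditioning set.
  P3: blocked at fork node Z9 ∈ conditioning set.
{Z9} contains no descendant of Z7 and blocks every backdoor path.
No other singleton works — e.g. {Z3} leaves P3 open — so {Z9} is the unique smallest valid adjustment set.

{Z9}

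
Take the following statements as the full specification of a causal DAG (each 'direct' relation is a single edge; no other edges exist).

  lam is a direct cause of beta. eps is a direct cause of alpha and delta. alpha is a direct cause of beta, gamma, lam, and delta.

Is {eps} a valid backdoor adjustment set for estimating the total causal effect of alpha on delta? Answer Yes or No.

Backdoor paths from alpha to delta (paths whose first edge points into alpha):
  P1: alpha <- eps -> delta
Condition 1 (no descendant of alpha in the set): holds — descendants of alpha are {beta, delta, gamma, lam}; none are in {eps}.
Condition 2 (every backdoor path blocked by {eps}):
  P1: blocked at fork node eps ∈ conditioning set.
{eps} satisfies the backdoor criterion.

Yes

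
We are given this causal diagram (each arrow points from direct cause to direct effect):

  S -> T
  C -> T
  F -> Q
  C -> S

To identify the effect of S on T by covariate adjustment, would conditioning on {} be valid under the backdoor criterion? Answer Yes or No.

No

Backdoor paths from S to T (paths whose first edge points into S):
  P1: S <- C -> T
Condition 1 (no descendant of S in the set): holds — descendants of S are {T}; none are in {}.
Condition 2 (every backdoor path blocked by {}):
  P1: open — no interior node is in the conditioning set.
{} does not satisfy the backdoor criterion.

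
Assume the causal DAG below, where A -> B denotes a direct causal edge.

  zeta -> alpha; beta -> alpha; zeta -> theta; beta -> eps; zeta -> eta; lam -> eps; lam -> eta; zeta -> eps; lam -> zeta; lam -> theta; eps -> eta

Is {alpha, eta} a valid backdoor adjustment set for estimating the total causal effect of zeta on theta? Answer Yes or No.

Backdoor paths from zeta to theta (paths whose first edge points into zeta):
  P1: zeta <- lam -> theta
Condition 1 (no descendant of zeta in the set): FAILS — alpha and eta are descendants of zeta.
Condition 2 (every backdoor path blocked by {alpha, eta}):
  P1: open — no interior node is in the conditioning set.
{alpha, eta} does not satisfy the backdoor criterion.

No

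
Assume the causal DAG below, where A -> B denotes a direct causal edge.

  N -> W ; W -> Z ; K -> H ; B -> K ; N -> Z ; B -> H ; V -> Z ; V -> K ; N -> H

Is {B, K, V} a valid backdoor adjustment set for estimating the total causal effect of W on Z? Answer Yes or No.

No

Backdoor paths from W to Z (paths whose first edge points into W):
  P1: W <- N -> H <- B -> K <- V -> Z
  P2: W <- N -> H <- K <- V -> Z
  P3: W <- N -> Z
Condition 1 (no descendant of W in the set): holds — descendants of W are {Z}; none are in {B, K, V}.
Condition 2 (every backdoor path blocked by {B, K, V}):
  P1: blocked at collider H (neither it nor any descendant is in the conditioning set).
  P2: blocked at collider H (neither it nor any descendant is in the conditioning set).
  P3: open — no interior node is in the conditioning set.
{B, K, V} does not satisfy the backdoor criterion.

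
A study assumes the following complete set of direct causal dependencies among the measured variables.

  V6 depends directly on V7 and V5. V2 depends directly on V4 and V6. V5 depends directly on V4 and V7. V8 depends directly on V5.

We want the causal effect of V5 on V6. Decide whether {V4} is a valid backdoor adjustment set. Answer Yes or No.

Backdoor paths from V5 to V6 (paths whose first edge points into V5):
  P1: V5 <- V4 -> V2 <- V6
  P2: V5 <- V7 -> V6
Condition 1 (no descendant of V5 in the set): holds — descendants of V5 are {V2, V6, V8}; none are in {V4}.
Condition 2 (every backdoor path blocked by {V4}):
  P1: blocked at fork node V4 ∈ conditioning set.
  P2: open — no interior node is in the conditioning set.
{V4} does not satisfy the backdoor criterion.

No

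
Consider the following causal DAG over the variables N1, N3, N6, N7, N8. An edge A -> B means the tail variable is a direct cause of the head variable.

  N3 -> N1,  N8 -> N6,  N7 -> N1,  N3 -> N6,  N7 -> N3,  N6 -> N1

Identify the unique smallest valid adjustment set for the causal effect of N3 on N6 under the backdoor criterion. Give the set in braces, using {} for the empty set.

{}

Variables eligible for adjustment (non-descendants of N3, excluding N3 and N6): {N7, N8}.
Backdoor paths from N3 to N6:
  P1: N3 <- N7 -> N1 <- N6
Each backdoor path contains an unconditioned collider, so every path is already blocked with the empty conditioning set:
  P1: blocked at collider N1 (neither it nor any descendant is in the conditioning set).
The empty set is therefore the unique smallest valid set.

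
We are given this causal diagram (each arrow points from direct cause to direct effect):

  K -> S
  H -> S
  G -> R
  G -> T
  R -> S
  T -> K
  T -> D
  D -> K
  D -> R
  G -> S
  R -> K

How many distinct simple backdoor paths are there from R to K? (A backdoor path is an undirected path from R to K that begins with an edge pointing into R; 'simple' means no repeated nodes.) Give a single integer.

A backdoor path from R to K is any simple undirected path whose first edge points into R (i.e. leaves R via a parent).
Parents of R: {D, G}.
Enumerating:
  P1: R <- G -> T -> D -> K
  P2: R <- G -> T -> K
  P3: R <- G -> S <- K
  P4: R <- D <- T <- G -> S <- K
  P5: R <- D <- T -> K
  P6: R <- D -> K
That exhausts the simple backdoor paths. Count: 6.

6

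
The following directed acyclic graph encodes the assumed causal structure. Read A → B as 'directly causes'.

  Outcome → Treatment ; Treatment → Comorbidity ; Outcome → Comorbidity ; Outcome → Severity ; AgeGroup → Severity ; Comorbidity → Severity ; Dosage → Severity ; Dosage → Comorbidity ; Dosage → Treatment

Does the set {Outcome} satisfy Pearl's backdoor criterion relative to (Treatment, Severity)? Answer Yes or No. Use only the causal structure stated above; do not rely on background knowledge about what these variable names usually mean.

No

Backdoor paths from Treatment to Severity (paths whose first edge points into Treatment):
  P1: Treatment <- Dosage -> Comorbidity <- Outcome -> Severity
  P2: Treatment <- Dosage -> Comorbidity -> Severity
  P3: Treatment <- Dosage -> Severity
  P4: Treatment <- Outcome -> Comorbidity <- Dosage -> Severity
  P5: Treatment <- Outcome -> Comorbidity -> Severity
  P6: Treatment <- Outcome -> Severity
Condition 1 (no descendant of Treatment in the set): holds — descendants of Treatment are {Comorbidity, Severity}; none are in {Outcome}.
Condition 2 (every backdoor path blocked by {Outcome}):
  P1: blocked at collider Comorbidity (neither it nor any descendant is in the conditioning set).
  P2: open — no interior node is in the conditioning set.
  P3: open — no interior node is in the conditioning set.
  P4: blocked at fork node Outcome ∈ conditioning set.
  P5: blocked at fork node Outcome ∈ conditioning set.
  P6: blocked at fork node Outcome ∈ conditioning set.
{Outcome} does not satisfy the backdoor criterion.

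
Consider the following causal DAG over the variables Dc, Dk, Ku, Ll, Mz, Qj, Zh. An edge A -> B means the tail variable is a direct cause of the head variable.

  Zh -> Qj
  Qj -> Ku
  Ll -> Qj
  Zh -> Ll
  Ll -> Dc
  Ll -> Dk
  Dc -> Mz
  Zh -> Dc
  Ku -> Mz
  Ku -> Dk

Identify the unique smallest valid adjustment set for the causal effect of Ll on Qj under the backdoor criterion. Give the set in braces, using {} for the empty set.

Variables eligible for adjustment (non-descendants of Ll, excluding Ll and Qj): {Zh}.
Backdoor paths from Ll to Qj:
  P1: Ll <- Zh -> Qj
  P2: Ll <- Zh -> Dc -> Mz <- Ku <- Qj
The empty set is not sufficient: P1 (Ll <- Zh -> Qj) has no collider blocking it and no conditioned non-collider, so it is open.
Try {Zh}:
  P1: blocked at fork node Zh ∈ conditioning set.
  P2: blocked at fork node Zh ∈ conditioning set.
{Zh} contains no descendant of Ll and blocks every backdoor path.
{Zh} is the unique smallest valid adjustment set.

{Zh}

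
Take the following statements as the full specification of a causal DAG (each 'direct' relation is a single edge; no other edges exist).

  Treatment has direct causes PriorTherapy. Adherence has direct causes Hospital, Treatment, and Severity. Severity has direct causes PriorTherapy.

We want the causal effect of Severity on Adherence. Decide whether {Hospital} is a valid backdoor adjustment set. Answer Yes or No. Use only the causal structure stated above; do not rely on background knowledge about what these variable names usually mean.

Backdoor paths from Severity to Adherence (paths whose first edge points into Severity):
  P1: Severity <- PriorTherapy -> Treatment -> Adherence
Condition 1 (no descendant of Severity in the set): holds — descendants of Severity are {Adherence}; none are in {Hospital}.
Condition 2 (every backdoor path blocked by {Hospital}):
  P1: open — no interior node is in the conditioning set.
{Hospital} does not satisfy the backdoor criterion.

No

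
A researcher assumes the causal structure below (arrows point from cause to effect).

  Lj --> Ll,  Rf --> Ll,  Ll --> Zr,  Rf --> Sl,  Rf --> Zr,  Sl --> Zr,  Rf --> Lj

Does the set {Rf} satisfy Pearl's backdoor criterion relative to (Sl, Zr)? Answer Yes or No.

Yes

Backdoor paths from Sl to Zr (paths whose first edge points into Sl):
  P1: Sl <- Rf -> Lj -> Ll -> Zr
  P2: Sl <- Rf -> Ll -> Zr
  P3: Sl <- Rf -> Zr
Condition 1 (no descendant of Sl in the set): holds — descendants of Sl are {Zr}; none are in {Rf}.
Condition 2 (every backdoor path blocked by {Rf}):
  P1: blocked at fork node Rf ∈ conditioning set.
  P2: blocked at fork node Rf ∈ conditioning set.
  P3: blocked at fork node Rf ∈ conditioning set.
{Rf} satisfies the backdoor criterion.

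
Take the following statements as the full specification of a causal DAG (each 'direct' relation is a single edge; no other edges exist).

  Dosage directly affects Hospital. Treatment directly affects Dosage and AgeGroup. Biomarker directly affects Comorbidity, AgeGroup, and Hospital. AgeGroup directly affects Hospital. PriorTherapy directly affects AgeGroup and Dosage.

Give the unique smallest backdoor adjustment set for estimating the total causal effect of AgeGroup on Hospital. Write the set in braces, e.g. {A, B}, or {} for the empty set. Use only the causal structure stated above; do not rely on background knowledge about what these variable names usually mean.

{Biomarker, Dosage}

Variables eligible for adjustment (non-descendants of AgeGroup, excluding AgeGroup and Hospital): {Biomarker, Comorbidity, Dosage, PriorTherapy, Treatment}.
Backdoor paths from AgeGroup to Hospital:
  P1: AgeGroup <- PriorTherapy -> Dosage -> Hospital
  P2: AgeGroup <- Biomarker -> Hospital
  P3: AgeGroup <- Treatment -> Dosage -> Hospital
The empty set is not sufficient: P1 (AgeGroup <- PriorTherapy -> Dosage -> Hospital) has no collider blocking it and no conditioned non-collider, so it is open.
Try {Biomarker, Dosage}:
  P1: blocked at chain node Dosage ∈ conditioning set.
  P2: blocked at fork node Biomarker ∈ conditioning set.
  P3: blocked at chain node Dosage ∈ conditioning set.
{Biomarker, Dosage} contains no descendant of AgeGroup and blocks every backdoor path.
Every element of {Biomarker, Dosage} is needed (dropping Biomarker leaves P2 open; dropping Dosage leaves P1 open), so no proper subset is valid.
Among all size-2 subsets of the eligible variables, only {Biomarker, Dosage} blocks every backdoor path, so it is the unique smallest valid adjustment set.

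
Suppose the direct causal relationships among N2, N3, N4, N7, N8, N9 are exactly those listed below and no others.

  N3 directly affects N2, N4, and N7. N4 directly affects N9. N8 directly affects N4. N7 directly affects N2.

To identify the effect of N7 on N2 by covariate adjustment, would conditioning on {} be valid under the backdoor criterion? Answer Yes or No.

No

Backdoor paths from N7 to N2 (paths whose first edge points into N7):
  P1: N7 <- N3 -> N2
Condition 1 (no descendant of N7 in the set): holds — descendants of N7 are {N2}; none are in {}.
Condition 2 (every backdoor path blocked by {}):
  P1: open — no interior node is in the conditioning set.
{} does not satisfy the backdoor criterion.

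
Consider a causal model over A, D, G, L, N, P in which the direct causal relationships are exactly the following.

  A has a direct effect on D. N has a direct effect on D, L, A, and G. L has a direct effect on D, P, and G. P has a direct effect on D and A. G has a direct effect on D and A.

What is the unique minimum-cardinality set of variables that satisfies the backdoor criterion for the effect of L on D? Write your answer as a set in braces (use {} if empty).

Variables eligible for adjustment (non-descendants of L, excluding L and D): {N}.
Backdoor paths from L to D:
  P1: L <- N -> G -> A <- P -> D
  P2: L <- N -> G -> A -> D
  P3: L <- N -> G -> D
  P4: L <- N -> A <- G -> D
  P5: L <- N -> A <- P -> D
  P6: L <- N -> A -> D
  P7: L <- N -> D
The empty set is not sufficient: P2 (L <- N -> G -> A -> D) has no collider blocking it and no conditioned non-collider, so it is open.
Try {N}:
  P1: blocked at fork node N ∈ conditioning set.
  P2: blocked at fork node N ∈ conditioning set.
  P3: blocked at fork node N ∈ conditioning set.
  P4: blocked at fork node N ∈ conditioning set.
  P5: blocked at fork node N ∈ conditioning set.
  P6: blocked at fork node N ∈ conditioning set.
  P7: blocked at fork node N ∈ conditioning set.
{N} contains no descendant of L and blocks every backdoor path.
{N} is the unique smallest valid adjustment set.

{N}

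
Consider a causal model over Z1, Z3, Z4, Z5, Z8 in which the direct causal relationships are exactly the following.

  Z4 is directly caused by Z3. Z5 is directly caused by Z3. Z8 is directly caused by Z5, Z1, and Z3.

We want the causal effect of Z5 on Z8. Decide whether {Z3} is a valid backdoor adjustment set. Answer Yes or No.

Backdoor paths from Z5 to Z8 (paths whose first edge points into Z5):
  P1: Z5 <- Z3 -> Z8
Condition 1 (no descendant of Z5 in the set): holds — descendants of Z5 are {Z8}; none are in {Z3}.
Condition 2 (every backdoor path blocked by {Z3}):
  P1: blocked at fork node Z3 ∈ conditioning set.
{Z3} satisfies the backdoor criterion.

Yes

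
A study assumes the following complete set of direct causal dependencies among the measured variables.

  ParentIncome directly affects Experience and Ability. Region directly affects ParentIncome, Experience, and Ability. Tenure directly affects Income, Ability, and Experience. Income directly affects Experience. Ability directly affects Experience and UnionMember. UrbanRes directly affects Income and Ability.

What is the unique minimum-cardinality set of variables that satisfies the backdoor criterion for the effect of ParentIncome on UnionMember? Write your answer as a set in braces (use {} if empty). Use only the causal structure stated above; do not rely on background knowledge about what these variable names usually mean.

Variables eligible for adjustment (non-descendants of ParentIncome, excluding ParentIncome and UnionMember): {Income, Region, Tenure, UrbanRes}.
Backdoor paths from ParentIncome to UnionMember:
  P1: ParentIncome <- Region -> Ability -> UnionMember
  P2: ParentIncome <- Region -> Experience <- Tenure -> Ability -> UnionMember
  P3: ParentIncome <- Region -> Experience <- Tenure -> Income <- UrbanRes -> Ability -> UnionMember
  P4: ParentIncome <- Region -> Experience <- Ability -> UnionMember
  P5: ParentIncome <- Region -> Experience <- Income <- UrbanRes -> Ability -> UnionMember
  P6: ParentIncome <- Region -> Experience <- Income <- Tenure -> Ability -> UnionMember
The empty set is not sufficient: P1 (ParentIncome <- Region -> Ability -> UnionMember) has no collider blocking it and no conditioned non-collider, so it is open.
Try {Region}:
  P1: blocked at fork node Region ∈ conditioning set.
  P2: blocked at fork node Region ∈ conditioning set.
  P3: blocked at fork node Region ∈ conditioning set.
  P4: blocked at fork node Region ∈ conditioning set.
  P5: blocked at fork node Region ∈ conditioning set.
  P6: blocked at fork node Region ∈ conditioning set.
{Region} contains no descendant of ParentIncome and blocks every backdoor path.
No other singleton works — e.g. {UrbanRes} leaves P1 open — so {Region} is the unique smallest valid adjustment set.

{Region}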